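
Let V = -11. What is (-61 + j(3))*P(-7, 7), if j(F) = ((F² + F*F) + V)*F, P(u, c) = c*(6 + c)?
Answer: -3640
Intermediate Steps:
j(F) = F*(-11 + 2*F²) (j(F) = ((F² + F*F) - 11)*F = ((F² + F²) - 11)*F = (2*F² - 11)*F = (-11 + 2*F²)*F = F*(-11 + 2*F²))
(-61 + j(3))*P(-7, 7) = (-61 + 3*(-11 + 2*3²))*(7*(6 + 7)) = (-61 + 3*(-11 + 2*9))*(7*13) = (-61 + 3*(-11 + 18))*91 = (-61 + 3*7)*91 = (-61 + 21)*91 = -40*91 = -3640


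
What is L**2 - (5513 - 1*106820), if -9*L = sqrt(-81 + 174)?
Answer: 2735320/27 ≈ 1.0131e+5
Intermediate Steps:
L = -sqrt(93)/9 (L = -sqrt(-81 + 174)/9 = -sqrt(93)/9 ≈ -1.0715)
L**2 - (5513 - 1*106820) = (-sqrt(93)/9)**2 - (5513 - 1*106820) = 31/27 - (5513 - 106820) = 31/27 - 1*(-101307) = 31/27 + 101307 = 2735320/27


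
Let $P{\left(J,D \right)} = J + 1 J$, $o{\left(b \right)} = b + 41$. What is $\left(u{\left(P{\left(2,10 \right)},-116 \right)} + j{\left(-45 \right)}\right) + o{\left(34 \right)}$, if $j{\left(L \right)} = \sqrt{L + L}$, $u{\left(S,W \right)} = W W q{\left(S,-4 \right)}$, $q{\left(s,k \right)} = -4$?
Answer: $-53749 + 3 i \sqrt{10} \approx -53749.0 + 9.4868 i$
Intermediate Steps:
$o{\left(b \right)} = 41 + b$
$P{\left(J,D \right)} = 2 J$ ($P{\left(J,D \right)} = J + J = 2 J$)
$u{\left(S,W \right)} = - 4 W^{2}$ ($u{\left(S,W \right)} = W W \left(-4\right) = W^{2} \left(-4\right) = - 4 W^{2}$)
$j{\left(L \right)} = \sqrt{2} \sqrt{L}$ ($j{\left(L \right)} = \sqrt{2 L} = \sqrt{2} \sqrt{L}$)
$\left(u{\left(P{\left(2,10 \right)},-116 \right)} + j{\left(-45 \right)}\right) + o{\left(34 \right)} = \left(- 4 \left(-116\right)^{2} + \sqrt{2} \sqrt{-45}\right) + \left(41 + 34\right) = \left(\left(-4\right) 13456 + \sqrt{2} \cdot 3 i \sqrt{5}\right) + 75 = \left(-53824 + 3 i \sqrt{10}\right) + 75 = -53749 + 3 i \sqrt{10}$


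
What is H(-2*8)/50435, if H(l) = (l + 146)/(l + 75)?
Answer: 26/595133 ≈ 4.3688e-5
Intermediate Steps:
H(l) = (146 + l)/(75 + l)
H(-2*8)/50435 = ((146 - 2*8)/(75 - 2*8))/50435 = ((146 - 16)/(75 - 16))*(1/50435) = (130/59)*(1/50435) = 26/595133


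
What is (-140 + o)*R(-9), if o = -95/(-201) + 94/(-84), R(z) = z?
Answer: 1187337/938 ≈ 1265.8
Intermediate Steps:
o = -1819/2814 (o = -95*(-1/201) + 94*(-1/84) = 95/201 - 47/42 = -1819/2814 ≈ -0.64641)
(-140 + o)*R(-9) = (-140 - 1819/2814)*(-9) = -395779/2814*(-9) = 1187337/938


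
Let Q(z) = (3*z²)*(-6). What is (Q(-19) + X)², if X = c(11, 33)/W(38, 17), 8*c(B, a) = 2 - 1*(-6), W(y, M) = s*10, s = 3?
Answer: 38001213721/900 ≈ 4.2224e+7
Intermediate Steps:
W(y, M) = 30 (W(y, M) = 3*10 = 30)
c(B, a) = 1 (c(B, a) = (2 - 1*(-6))/8 = (2 + 6)/8 = (⅛)*8 = 1)
Q(z) = -18*z²
X = 1/30 ≈ 0.033333
(Q(-19) + X)² = (-18*(-19)² + 1/30)² = (-18*361 + 1/30)² = (-6498 + 1/30)² = (-194939/30)² = 38001213721/900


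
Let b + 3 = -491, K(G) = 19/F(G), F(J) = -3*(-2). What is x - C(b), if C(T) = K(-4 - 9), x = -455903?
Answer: -2735437/6 ≈ -4.5591e+5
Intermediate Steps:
F(J) = 6
K(G) = 19/6
b = -494 (b = -3 - 491 = -494)
C(T) = 19/6
x - C(b) = -455903 - 1*19/6 = -455903 - 19/6 = -2735437/6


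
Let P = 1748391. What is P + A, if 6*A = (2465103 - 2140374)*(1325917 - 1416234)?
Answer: -9772686249/2 ≈ -4.8863e+9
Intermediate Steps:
A = -9776183031/2 (A = ((2465103 - 2140374)*(1325917 - 1416234))/6 = (324729*(-90317))/6 = (⅙)*(-29328549093) = -9776183031/2 ≈ -4.8881e+9)
P + A = 1748391 - 9776183031/2 = -9772686249/2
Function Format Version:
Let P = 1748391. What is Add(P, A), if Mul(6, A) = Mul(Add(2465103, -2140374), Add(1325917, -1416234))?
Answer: Rational(-9772686249, 2) ≈ -4.8863e+9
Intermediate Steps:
A = Rational(-9776183031, 2) (A = Mul(Rational(1, 6), Mul(Add(2465103, -2140374), Add(1325917, -1416234))) = Mul(Rational(1, 6), Mul(324729, -90317)) = Mul(Rational(1, 6), -29328549093) = Rational(-9776183031, 2) ≈ -4.8881e+9)
Add(P, A) = Add(1748391, Rational(-9776183031, 2)) = Rational(-9772686249, 2)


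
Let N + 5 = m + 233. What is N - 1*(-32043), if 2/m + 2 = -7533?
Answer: 243161983/7535 ≈ 32271.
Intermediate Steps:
m = -2/7535 (m = 2/(-2 - 7533) = 2/(-7535) = 2*(-1/7535) = -2/7535 ≈ -0.00026543)
N = 1717978/7535 (N = -5 + (-2/7535 + 233) = -5 + 1755653/7535 = 1717978/7535 ≈ 228.00)
N - 1*(-32043) = 1717978/7535 - 1*(-32043) = 1717978/7535 + 32043 = 243161983/7535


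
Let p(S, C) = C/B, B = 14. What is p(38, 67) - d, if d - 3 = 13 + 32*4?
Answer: -1949/14 ≈ -139.21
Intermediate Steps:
p(S, C) = C/14
d = 144 (d = 3 + (13 + 32*4) = 3 + (13 + 128) = 3 + 141 = 144)
p(38, 67) - d = (1/14)*67 - 1*144 = 67/14 - 144 = -1949/14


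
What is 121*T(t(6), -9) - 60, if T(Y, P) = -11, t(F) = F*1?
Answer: -1391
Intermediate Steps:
t(F) = F
121*T(t(6), -9) - 60 = 121*(-11) - 60 = -1331 - 60 = -1391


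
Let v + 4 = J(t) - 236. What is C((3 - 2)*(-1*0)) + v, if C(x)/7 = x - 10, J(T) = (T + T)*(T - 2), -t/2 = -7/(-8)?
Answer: -2375/8 ≈ -296.88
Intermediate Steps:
t = -7/4 (t = -(-14)/(-8) = -(-14)*(-1)/8 = -2*7/8 = -7/4 ≈ -1.7500)
J(T) = 2*T*(-2 + T) (J(T) = (2*T)*(-2 + T) = 2*T*(-2 + T))
C(x) = -70 + 7*x (C(x) = 7*(x - 10) = 7*(-10 + x) = -70 + 7*x)
v = -1815/8 (v = -4 + (2*(-7/4)*(-2 - 7/4) - 236) = -4 + (2*(-7/4)*(-15/4) - 236) = -4 + (105/8 - 236) = -4 - 1783/8 = -1815/8 ≈ -226.88)
C((3 - 2)*(-1*0)) + v = (-70 + 7*((3 - 2)*(-1*0))) - 1815/8 = (-70 + 7*(1*0)) - 1815/8 = (-70 + 7*0) - 1815/8 = (-70 + 0) - 1815/8 = -70 - 1815/8 = -2375/8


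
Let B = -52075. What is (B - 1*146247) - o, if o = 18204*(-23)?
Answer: 220370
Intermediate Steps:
o = -418692
(B - 1*146247) - o = (-52075 - 1*146247) - 1*(-418692) = (-52075 - 146247) + 418692 = -198322 + 418692 = 220370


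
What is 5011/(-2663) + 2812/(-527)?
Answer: -10129153/1403401 ≈ -7.2176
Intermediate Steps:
5011/(-2663) + 2812/(-527) = 5011*(-1/2663) + 2812*(-1/527) = -5011/2663 - 2812/527 = -10129153/1403401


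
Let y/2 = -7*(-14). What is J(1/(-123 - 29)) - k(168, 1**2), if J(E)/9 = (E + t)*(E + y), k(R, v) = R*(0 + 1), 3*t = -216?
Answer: -2938443927/23104 ≈ -1.2718e+5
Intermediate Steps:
t = -72 (t = (1/3)*(-216) = -72)
y = 196 (y = 2*(-7*(-14)) = 2*98 = 196)
k(R, v) = R (k(R, v) = R*1 = R)
J(E) = 9*(-72 + E)*(196 + E) (J(E) = 9*((E - 72)*(E + 196)) = 9*((-72 + E)*(196 + E)) = 9*(-72 + E)*(196 + E))
J(1/(-123 - 29)) - k(168, 1**2) = (-127008 + 9*(1/(-123 - 29))**2 + 1116/(-123 - 29)) - 1*168 = (-127008 + 9*(1/(-152))**2 + 1116/(-152)) - 168 = (-127008 + 9*(-1/152)**2 + 1116*(-1/152)) - 168 = (-127008 + 9*(1/23104) - 279/38) - 168 = (-127008 + 9/23104 - 279/38) - 168 = -2934562455/23104 - 168 = -2938443927/23104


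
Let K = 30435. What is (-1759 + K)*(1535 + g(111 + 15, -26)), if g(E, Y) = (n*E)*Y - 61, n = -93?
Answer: 8778927992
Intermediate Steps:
g(E, Y) = -61 - 93*E*Y (g(E, Y) = (-93*E)*Y - 61 = -93*E*Y - 61 = -61 - 93*E*Y)
(-1759 + K)*(1535 + g(111 + 15, -26)) = (-1759 + 30435)*(1535 + (-61 - 93*(111 + 15)*(-26))) = 28676*(1535 + (-61 - 93*126*(-26))) = 28676*(1535 + (-61 + 304668)) = 28676*(1535 + 304607) = 28676*306142 = 8778927992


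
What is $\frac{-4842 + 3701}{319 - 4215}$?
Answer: $\frac{1141}{3896} \approx 0.29286$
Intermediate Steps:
$\frac{-4842 + 3701}{319 - 4215} = - \frac{1141}{-3896} = \left(-1141\right) \left(- \frac{1}{3896}\right) = \frac{1141}{3896}$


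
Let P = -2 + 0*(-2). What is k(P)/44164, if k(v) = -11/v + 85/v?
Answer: -37/44164 ≈ -0.00083779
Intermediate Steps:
P = -2 (P = -2 + 0 = -2)
k(v) = 74/v
k(P)/44164 = (74/(-2))/44164 = (74*(-½))*(1/44164) = -37*1/44164 = -37/44164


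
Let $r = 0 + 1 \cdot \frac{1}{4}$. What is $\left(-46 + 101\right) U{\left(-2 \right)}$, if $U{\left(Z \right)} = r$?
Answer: $\frac{55}{4} \approx 13.75$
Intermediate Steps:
$r = \frac{1}{4}$ ($r = 0 + 1 \cdot \frac{1}{4} = 0 + \frac{1}{4} = \frac{1}{4} \approx 0.25$)
$U{\left(Z \right)} = \frac{1}{4}$
$\left(-46 + 101\right) U{\left(-2 \right)} = \left(-46 + 101\right) \frac{1}{4} = 55 \cdot \frac{1}{4} = \frac{55}{4}$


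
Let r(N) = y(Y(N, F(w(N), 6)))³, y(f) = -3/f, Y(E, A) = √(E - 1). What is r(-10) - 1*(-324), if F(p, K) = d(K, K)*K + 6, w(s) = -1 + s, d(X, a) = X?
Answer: 324 - 27*I*√11/121 ≈ 324.0 - 0.74007*I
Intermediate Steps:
F(p, K) = 6 + K² (F(p, K) = K*K + 6 = K² + 6 = 6 + K²)
Y(E, A) = √(-1 + E)
r(N) = -27/(-1 + N)^(3/2) (r(N) = (-3/√(-1 + N))³ = -27/(-1 + N)^(3/2))
r(-10) - 1*(-324) = -27/(-1 - 10)^(3/2) - 1*(-324) = -27*I*√11/121 + 324 = 324 - 27*I*√11/121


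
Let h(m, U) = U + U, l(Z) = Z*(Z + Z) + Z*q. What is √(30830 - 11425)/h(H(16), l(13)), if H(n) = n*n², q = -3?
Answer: √19405/598 ≈ 0.23295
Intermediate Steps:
l(Z) = -3*Z + 2*Z² (l(Z) = Z*(Z + Z) + Z*(-3) = Z*(2*Z) - 3*Z = 2*Z² - 3*Z = -3*Z + 2*Z²)
H(n) = n³
h(m, U) = 2*U
√(30830 - 11425)/h(H(16), l(13)) = √(30830 - 11425)/((2*(13*(-3 + 2*13)))) = √19405/((2*(13*(-3 + 26)))) = √19405/((2*(13*23))) = √19405/((2*299)) = √19405/598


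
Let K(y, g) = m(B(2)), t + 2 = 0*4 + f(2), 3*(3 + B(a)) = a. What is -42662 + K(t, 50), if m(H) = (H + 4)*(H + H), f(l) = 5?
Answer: -384028/9 ≈ -42670.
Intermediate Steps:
B(a) = -3 + a/3
m(H) = 2*H*(4 + H) (m(H) = (4 + H)*(2*H) = 2*H*(4 + H))
t = 3 (t = -2 + (0*4 + 5) = -2 + (0 + 5) = -2 + 5 = 3)
K(y, g) = -70/9 (K(y, g) = 2*(-3 + (⅓)*2)*(4 + (-3 + (⅓)*2)) = 2*(-3 + ⅔)*(4 + (-3 + ⅔)) = 2*(-7/3)*(4 - 7/3) = 2*(-7/3)*(5/3) = -70/9)
-42662 + K(t, 50) = -42662 - 70/9 = -384028/9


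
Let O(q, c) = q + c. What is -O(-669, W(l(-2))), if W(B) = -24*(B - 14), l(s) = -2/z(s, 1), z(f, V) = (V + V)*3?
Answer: 325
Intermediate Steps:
z(f, V) = 6*V (z(f, V) = (2*V)*3 = 6*V)
l(s) = -⅓ (l(s) = -2/(6*1) = -2/6 = -2*⅙ = -⅓)
W(B) = 336 - 24*B (W(B) = -24*(-14 + B) = 336 - 24*B)
O(q, c) = c + q
-O(-669, W(l(-2))) = -((336 - 24*(-⅓)) - 669) = -((336 + 8) - 669) = -(344 - 669) = -1*(-325) = 325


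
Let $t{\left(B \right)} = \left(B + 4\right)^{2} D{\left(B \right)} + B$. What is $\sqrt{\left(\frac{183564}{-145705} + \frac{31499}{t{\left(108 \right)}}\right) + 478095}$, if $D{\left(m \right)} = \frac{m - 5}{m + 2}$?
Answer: $\frac{\sqrt{1078551689418698280476449045}}{47496624490} \approx 691.45$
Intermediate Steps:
$D{\left(m \right)} = \frac{-5 + m}{2 + m}$
$t{\left(B \right)} = B + \frac{\left(4 + B\right)^{2} \left(-5 + B\right)}{2 + B}$ ($t{\left(B \right)} = \left(B + 4\right)^{2} \frac{-5 + B}{2 + B} + B = \left(4 + B\right)^{2} \frac{-5 + B}{2 + B} + B = \frac{\left(4 + B\right)^{2} \left(-5 + B\right)}{2 + B} + B = B + \frac{\left(4 + B\right)^{2} \left(-5 + B\right)}{2 + B}$)
$\sqrt{\left(\frac{183564}{-145705} + \frac{31499}{t{\left(108 \right)}}\right) + 478095} = \sqrt{\left(\frac{183564}{-145705} + \frac{31499}{\frac{1}{2 + 108} \left(108 \left(2 + 108\right) + \left(4 + 108\right)^{2} \left(-5 + 108\right)\right)}\right) + 478095} = \sqrt{\left(183564 \left(- \frac{1}{145705}\right) + \frac{31499}{\frac{1}{110} \left(108 \cdot 110 + 112^{2} \cdot 103\right)}\right) + 478095} = \sqrt{\left(- \frac{183564}{145705} + \frac{31499}{\frac{1}{110} \left(11880 + 12544 \cdot 103\right)}\right) + 478095} = \sqrt{\left(- \frac{183564}{145705} + \frac{31499}{\frac{1}{110} \left(11880 + 1292032\right)}\right) + 478095} = \sqrt{\left(- \frac{183564}{145705} + \frac{31499}{\frac{1}{110} \cdot 1303912}\right) + 478095} = \sqrt{\left(- \frac{183564}{145705} + \frac{31499}{\frac{651956}{55}}\right) + 478095} = \sqrt{\left(- \frac{183564}{145705} + 31499 \cdot \frac{55}{651956}\right) + 478095} = \sqrt{\left(- \frac{183564}{145705} + \frac{1732445}{651956}\right) + 478095} = \sqrt{\frac{132750247541}{94993248980} + 478095} = \sqrt{\frac{45415930121340641}{94993248980}} = \frac{\sqrt{1078551689418698280476449045}}{47496624490}$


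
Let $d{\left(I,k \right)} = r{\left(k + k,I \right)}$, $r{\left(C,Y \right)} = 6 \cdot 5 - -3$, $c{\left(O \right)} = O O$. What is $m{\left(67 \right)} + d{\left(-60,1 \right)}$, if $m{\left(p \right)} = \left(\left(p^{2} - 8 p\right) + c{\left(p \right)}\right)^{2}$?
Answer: $71267397$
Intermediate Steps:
$c{\left(O \right)} = O^{2}$
$m{\left(p \right)} = \left(- 8 p + 2 p^{2}\right)^{2}$ ($m{\left(p \right)} = \left(\left(p^{2} - 8 p\right) + p^{2}\right)^{2} = \left(- 8 p + 2 p^{2}\right)^{2}$)
$r{\left(C,Y \right)} = 33$ ($r{\left(C,Y \right)} = 30 + 3 = 33$)
$d{\left(I,k \right)} = 33$
$m{\left(67 \right)} + d{\left(-60,1 \right)} = 4 \cdot 67^{2} \left(-4 + 67\right)^{2} + 33 = 4 \cdot 4489 \cdot 63^{2} + 33 = 4 \cdot 4489 \cdot 3969 + 33 = 71267364 + 33 = 71267397$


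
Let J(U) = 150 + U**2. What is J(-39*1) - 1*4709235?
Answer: -4707564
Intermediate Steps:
J(-39*1) - 1*4709235 = (150 + (-39*1)**2) - 1*4709235 = (150 + (-39)**2) - 4709235 = (150 + 1521) - 4709235 = 1671 - 4709235 = -4707564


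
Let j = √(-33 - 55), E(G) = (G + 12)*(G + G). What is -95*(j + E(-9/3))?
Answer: 5130 - 190*I*√22 ≈ 5130.0 - 891.18*I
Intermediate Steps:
E(G) = 2*G*(12 + G) (E(G) = (12 + G)*(2*G) = 2*G*(12 + G))
j = 2*I*√22 (j = √(-88) = 2*I*√22 ≈ 9.3808*I)
-95*(j + E(-9/3)) = -95*(2*I*√22 + 2*(-9/3)*(12 - 9/3)) = -95*(2*I*√22 + 2*(-9*⅓)*(12 - 9*⅓)) = -95*(2*I*√22 + 2*(-3)*(12 - 3)) = -95*(2*I*√22 + 2*(-3)*9) = -95*(2*I*√22 - 54) = -95*(-54 + 2*I*√22) = 5130 - 190*I*√22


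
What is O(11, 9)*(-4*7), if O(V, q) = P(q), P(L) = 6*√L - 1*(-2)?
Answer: -560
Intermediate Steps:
P(L) = 2 + 6*√L (P(L) = 6*√L + 2 = 2 + 6*√L)
O(V, q) = 2 + 6*√q
O(11, 9)*(-4*7) = (2 + 6*√9)*(-4*7) = (2 + 6*3)*(-28) = (2 + 18)*(-28) = 20*(-28) = -560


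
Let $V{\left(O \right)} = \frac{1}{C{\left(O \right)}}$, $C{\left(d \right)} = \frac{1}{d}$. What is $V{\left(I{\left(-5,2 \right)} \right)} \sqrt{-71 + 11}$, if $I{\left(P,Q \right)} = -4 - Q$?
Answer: $- 12 i \sqrt{15} \approx - 46.476 i$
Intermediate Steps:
$V{\left(O \right)} = O$ ($V{\left(O \right)} = \frac{1}{\frac{1}{O}} = O$)
$V{\left(I{\left(-5,2 \right)} \right)} \sqrt{-71 + 11} = \left(-4 - 2\right) \sqrt{-71 + 11} = \left(-4 - 2\right) \sqrt{-60} = - 6 \cdot 2 i \sqrt{15} = - 12 i \sqrt{15}$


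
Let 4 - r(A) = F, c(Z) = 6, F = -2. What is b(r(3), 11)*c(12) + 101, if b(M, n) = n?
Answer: 167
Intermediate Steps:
r(A) = 6 (r(A) = 4 - 1*(-2) = 4 + 2 = 6)
b(r(3), 11)*c(12) + 101 = 11*6 + 101 = 66 + 101 = 167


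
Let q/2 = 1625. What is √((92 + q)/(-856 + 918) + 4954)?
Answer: √4812595/31 ≈ 70.767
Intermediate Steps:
q = 3250 (q = 2*1625 = 3250)
√((92 + q)/(-856 + 918) + 4954) = √((92 + 3250)/(-856 + 918) + 4954) = √(3342/62 + 4954) = √(3342*(1/62) + 4954) = √(1671/31 + 4954) = √(155245/31) = √4812595/31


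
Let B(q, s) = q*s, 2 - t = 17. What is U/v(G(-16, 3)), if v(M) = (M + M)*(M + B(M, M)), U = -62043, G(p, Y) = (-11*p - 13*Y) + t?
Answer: -20681/1220488 ≈ -0.016945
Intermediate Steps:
t = -15 (t = 2 - 1*17 = 2 - 17 = -15)
G(p, Y) = -15 - 13*Y - 11*p (G(p, Y) = (-11*p - 13*Y) - 15 = (-13*Y - 11*p) - 15 = -15 - 13*Y - 11*p)
v(M) = 2*M*(M + M²) (v(M) = (M + M)*(M + M*M) = (2*M)*(M + M²) = 2*M*(M + M²))
U/v(G(-16, 3)) = -62043*1/(2*(1 + (-15 - 13*3 - 11*(-16)))*(-15 - 13*3 - 11*(-16))²) = -62043*1/(2*(1 + (-15 - 39 + 176))*(-15 - 39 + 176)²) = -62043*1/(29768*(1 + 122)) = -62043/(2*14884*123) = -62043/3661464 = -62043*1/3661464 = -20681/1220488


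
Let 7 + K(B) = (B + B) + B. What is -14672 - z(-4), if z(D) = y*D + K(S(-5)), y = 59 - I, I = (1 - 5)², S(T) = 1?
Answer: -14496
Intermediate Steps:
I = 16 (I = (-4)² = 16)
K(B) = -7 + 3*B (K(B) = -7 + ((B + B) + B) = -7 + (2*B + B) = -7 + 3*B)
y = 43 (y = 59 - 1*16 = 59 - 16 = 43)
z(D) = -4 + 43*D (z(D) = 43*D + (-7 + 3*1) = 43*D + (-7 + 3) = 43*D - 4 = -4 + 43*D)
-14672 - z(-4) = -14672 - (-4 + 43*(-4)) = -14672 - (-4 - 172) = -14672 - 1*(-176) = -14672 + 176 = -14496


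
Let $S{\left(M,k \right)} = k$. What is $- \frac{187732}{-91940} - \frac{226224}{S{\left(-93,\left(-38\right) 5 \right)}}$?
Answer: $\frac{520867591}{436715} \approx 1192.7$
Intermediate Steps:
$- \frac{187732}{-91940} - \frac{226224}{S{\left(-93,\left(-38\right) 5 \right)}} = - \frac{187732}{-91940} - \frac{226224}{\left(-38\right) 5} = \left(-187732\right) \left(- \frac{1}{91940}\right) - \frac{226224}{-190} = \frac{46933}{22985} - - \frac{113112}{95} = \frac{46933}{22985} + \frac{113112}{95} = \frac{520867591}{436715}$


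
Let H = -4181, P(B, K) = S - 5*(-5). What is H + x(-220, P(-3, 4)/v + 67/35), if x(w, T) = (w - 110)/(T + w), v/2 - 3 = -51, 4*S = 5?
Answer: -1362860223/326083 ≈ -4179.5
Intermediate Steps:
S = 5/4 (S = (¼)*5 = 5/4 ≈ 1.2500)
v = -96 (v = 6 + 2*(-51) = 6 - 102 = -96)
P(B, K) = 105/4 (P(B, K) = 5/4 - 5*(-5) = 5/4 + 25 = 105/4)
x(w, T) = (-110 + w)/(T + w)
H + x(-220, P(-3, 4)/v + 67/35) = -4181 + (-110 - 220)/(((105/4)/(-96) + 67/35) - 220) = -4181 - 330/(((105/4)*(-1/96) + 67*(1/35)) - 220) = -4181 - 330/((-35/128 + 67/35) - 220) = -4181 - 330/(7351/4480 - 220) = -4181 - 330/(-978249/4480) = -4181 - 4480/978249*(-330) = -4181 + 492800/326083 = -1362860223/326083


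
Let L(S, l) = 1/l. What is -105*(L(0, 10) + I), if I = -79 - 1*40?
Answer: 24969/2 ≈ 12485.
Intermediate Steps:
I = -119 (I = -79 - 40 = -119)
-105*(L(0, 10) + I) = -105*(1/10 - 119) = -105*(⅒ - 119) = -105*(-1189/10) = 24969/2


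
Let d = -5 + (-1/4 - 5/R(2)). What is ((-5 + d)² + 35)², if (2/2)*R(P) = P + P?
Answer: 447561/16 ≈ 27973.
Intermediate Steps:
R(P) = 2*P (R(P) = P + P = 2*P)
d = -13/2 (d = -5 + (-1/4 - 5/(2*2)) = -5 + (-1*¼ - 5/4) = -5 + (-¼ - 5*¼) = -5 + (-¼ - 5/4) = -5 - 3/2 = -13/2 ≈ -6.5000)
((-5 + d)² + 35)² = ((-5 - 13/2)² + 35)² = ((-23/2)² + 35)² = (529/4 + 35)² = (669/4)² = 447561/16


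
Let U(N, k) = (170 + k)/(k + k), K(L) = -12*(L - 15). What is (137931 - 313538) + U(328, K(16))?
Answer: -2107363/12 ≈ -1.7561e+5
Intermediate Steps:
K(L) = 180 - 12*L (K(L) = -12*(-15 + L) = 180 - 12*L)
U(N, k) = (170 + k)/(2*k) (U(N, k) = (170 + k)/((2*k)) = (170 + k)*(1/(2*k)) = (170 + k)/(2*k))
(137931 - 313538) + U(328, K(16)) = (137931 - 313538) + (170 + (180 - 12*16))/(2*(180 - 12*16)) = -175607 + (170 + (180 - 192))/(2*(180 - 192)) = -175607 + (½)*(170 - 12)/(-12) = -175607 + (½)*(-1/12)*158 = -175607 - 79/12 = -2107363/12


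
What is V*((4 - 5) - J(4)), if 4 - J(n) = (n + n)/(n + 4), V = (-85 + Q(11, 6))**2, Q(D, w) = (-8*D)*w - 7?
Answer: -1537600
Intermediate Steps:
Q(D, w) = -7 - 8*D*w (Q(D, w) = -8*D*w - 7 = -7 - 8*D*w)
V = 384400 (V = (-85 + (-7 - 8*11*6))**2 = (-85 + (-7 - 528))**2 = (-85 - 535)**2 = (-620)**2 = 384400)
J(n) = 4 - 2*n/(4 + n) (J(n) = 4 - (n + n)/(n + 4) = 4 - 2*n/(4 + n))
V*((4 - 5) - J(4)) = 384400*((4 - 5) - 2*(8 + 4)/(4 + 4)) = 384400*(-1 - 2*12/8) = 384400*(-1 - 1*3) = 384400*(-1 - 3) = 384400*(-4) = -1537600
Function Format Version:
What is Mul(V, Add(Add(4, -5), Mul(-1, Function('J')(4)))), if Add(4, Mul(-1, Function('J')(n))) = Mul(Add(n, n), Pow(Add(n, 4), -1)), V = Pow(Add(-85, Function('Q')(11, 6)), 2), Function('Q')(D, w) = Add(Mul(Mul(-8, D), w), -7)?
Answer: -1537600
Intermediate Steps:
Function('Q')(D, w) = Add(-7, Mul(-8, D, w)) (Function('Q')(D, w) = Add(Mul(-8, D, w), -7) = Add(-7, Mul(-8, D, w)))
V = 384400 (V = Pow(Add(-85, Add(-7, Mul(-8, 11, 6))), 2) = Pow(Add(-85, Add(-7, -528)), 2) = Pow(Add(-85, -535), 2) = Pow(-620, 2) = 384400)
Function('J')(n) = Add(4, Mul(-2, n, Pow(Add(4, n), -1))) (Function('J')(n) = Add(4, Mul(-1, Mul(Add(n, n), Pow(Add(n, 4), -1)))) = Add(4, Mul(-1, Mul(Mul(2, n), Pow(Add(4, n), -1)))) = Add(4, Mul(-1, Mul(2, n, Pow(Add(4, n), -1)))) = Add(4, Mul(-2, n, Pow(Add(4, n), -1))))
Mul(V, Add(Add(4, -5), Mul(-1, Function('J')(4)))) = Mul(384400, Add(Add(4, -5), Mul(-1, Mul(2, Pow(Add(4, 4), -1), Add(8, 4))))) = Mul(384400, Add(-1, Mul(-1, Mul(2, Pow(8, -1), 12)))) = Mul(384400, Add(-1, Mul(-1, Mul(2, Rational(1, 8), 12)))) = Mul(384400, Add(-1, Mul(-1, 3))) = Mul(384400, Add(-1, -3)) = Mul(384400, -4) = -1537600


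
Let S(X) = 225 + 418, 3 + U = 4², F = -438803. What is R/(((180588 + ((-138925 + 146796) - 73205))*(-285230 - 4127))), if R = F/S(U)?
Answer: 438803/21443761728954 ≈ 2.0463e-8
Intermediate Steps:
U = 13 (U = -3 + 4² = -3 + 16 = 13)
S(X) = 643
R = -438803/643 ≈ -682.43
R/(((180588 + ((-138925 + 146796) - 73205))*(-285230 - 4127))) = -438803*1/((-285230 - 4127)*(180588 + ((-138925 + 146796) - 73205)))/643 = -438803*(-1/(289357*(180588 + (7871 - 73205))))/643 = -438803*(-1/(289357*(180588 - 65334)))/643 = -438803/(643*(115254*(-289357))) = -438803/643/(-33349551678) = -438803/643*(-1/33349551678) = 438803/21443761728954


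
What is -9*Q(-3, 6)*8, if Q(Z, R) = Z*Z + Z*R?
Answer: 648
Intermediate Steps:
Q(Z, R) = Z² + R*Z
-9*Q(-3, 6)*8 = -(-27)*(6 - 3)*8 = -(-27)*3*8 = -9*(-9)*8 = 81*8 = 648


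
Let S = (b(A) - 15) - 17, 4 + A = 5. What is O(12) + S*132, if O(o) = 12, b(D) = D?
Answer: -4080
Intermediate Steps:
A = 1 (A = -4 + 5 = 1)
S = -31 (S = (1 - 15) - 17 = -14 - 17 = -31)
O(12) + S*132 = 12 - 31*132 = 12 - 4092 = -4080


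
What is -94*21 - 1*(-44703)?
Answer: 42729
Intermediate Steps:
-94*21 - 1*(-44703) = -1974 + 44703 = 42729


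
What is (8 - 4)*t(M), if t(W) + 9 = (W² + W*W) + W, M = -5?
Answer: 144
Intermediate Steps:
t(W) = -9 + W + 2*W² (t(W) = -9 + ((W² + W*W) + W) = -9 + ((W² + W²) + W) = -9 + (2*W² + W) = -9 + (W + 2*W²) = -9 + W + 2*W²)
(8 - 4)*t(M) = (8 - 4)*(-9 - 5 + 2*(-5)²) = 4*(-9 - 5 + 2*25) = 4*(-9 - 5 + 50) = 4*36 = 144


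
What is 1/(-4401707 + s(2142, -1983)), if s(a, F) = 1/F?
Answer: -1983/8728584982 ≈ -2.2718e-7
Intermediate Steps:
1/(-4401707 + s(2142, -1983)) = 1/(-4401707 + 1/(-1983)) = 1/(-4401707 - 1/1983) = 1/(-8728584982/1983) = -1983/8728584982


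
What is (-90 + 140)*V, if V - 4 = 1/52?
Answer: 5225/26 ≈ 200.96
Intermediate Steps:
V = 209/52 (V = 4 + 1/52 = 209/52 ≈ 4.0192)
(-90 + 140)*V = (-90 + 140)*(209/52) = 50*(209/52) = 5225/26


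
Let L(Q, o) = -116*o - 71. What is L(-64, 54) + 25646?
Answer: 19311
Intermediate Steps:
L(Q, o) = -71 - 116*o
L(-64, 54) + 25646 = (-71 - 116*54) + 25646 = (-71 - 6264) + 25646 = -6335 + 25646 = 19311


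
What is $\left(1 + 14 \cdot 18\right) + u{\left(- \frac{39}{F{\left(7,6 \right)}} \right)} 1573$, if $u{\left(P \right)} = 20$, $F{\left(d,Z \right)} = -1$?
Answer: $31713$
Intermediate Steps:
$\left(1 + 14 \cdot 18\right) + u{\left(- \frac{39}{F{\left(7,6 \right)}} \right)} 1573 = \left(1 + 14 \cdot 18\right) + 20 \cdot 1573 = \left(1 + 252\right) + 31460 = 253 + 31460 = 31713$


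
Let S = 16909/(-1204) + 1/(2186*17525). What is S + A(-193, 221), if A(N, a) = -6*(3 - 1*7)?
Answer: 229608887877/23062409300 ≈ 9.9560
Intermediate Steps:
S = -323888935323/23062409300 (S = 16909*(-1/1204) + (1/2186)*(1/17525) = -16909/1204 + 1/38309650 = -323888935323/23062409300 ≈ -14.044)
A(N, a) = 24 (A(N, a) = -6*(3 - 7) = -6*(-4) = 24)
S + A(-193, 221) = -323888935323/23062409300 + 24 = 229608887877/23062409300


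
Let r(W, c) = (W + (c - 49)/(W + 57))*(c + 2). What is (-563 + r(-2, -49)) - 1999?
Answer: -131134/55 ≈ -2384.3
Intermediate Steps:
r(W, c) = (2 + c)*(W + (-49 + c)/(57 + W)) (r(W, c) = (W + (-49 + c)/(57 + W))*(2 + c) = (2 + c)*(W + (-49 + c)/(57 + W)))
(-563 + r(-2, -49)) - 1999 = (-563 + (-98 + (-49)**2 - 47*(-49) + 2*(-2)**2 + 114*(-2) - 49*(-2)**2 + 57*(-2)*(-49))/(57 - 2)) - 1999 = (-563 + (-98 + 2401 + 2303 + 2*4 - 228 - 49*4 + 5586)/55) - 1999 = (-563 + (-98 + 2401 + 2303 + 8 - 228 - 196 + 5586)/55) - 1999 = (-563 + (1/55)*9776) - 1999 = (-563 + 9776/55) - 1999 = -21189/55 - 1999 = -131134/55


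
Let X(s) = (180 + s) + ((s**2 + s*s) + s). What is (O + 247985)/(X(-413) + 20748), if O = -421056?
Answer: -173071/361240 ≈ -0.47910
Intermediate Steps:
X(s) = 180 + 2*s + 2*s**2 (X(s) = (180 + s) + ((s**2 + s**2) + s) = (180 + s) + (2*s**2 + s) = (180 + s) + (s + 2*s**2) = 180 + 2*s + 2*s**2)
(O + 247985)/(X(-413) + 20748) = (-421056 + 247985)/((180 + 2*(-413) + 2*(-413)**2) + 20748) = -173071/((180 - 826 + 2*170569) + 20748) = -173071/((180 - 826 + 341138) + 20748) = -173071/(340492 + 20748) = -173071/361240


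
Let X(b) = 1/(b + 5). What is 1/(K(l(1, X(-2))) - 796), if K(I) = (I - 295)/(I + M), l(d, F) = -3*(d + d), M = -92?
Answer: -14/11101 ≈ -0.0012611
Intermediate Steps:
X(b) = 1/(5 + b)
l(d, F) = -6*d
K(I) = (-295 + I)/(-92 + I) (K(I) = (I - 295)/(I - 92) = (-295 + I)/(-92 + I))
1/(K(l(1, X(-2))) - 796) = 1/((-295 - 6*1)/(-92 - 6*1) - 796) = 1/((-295 - 6)/(-92 - 6) - 796) = 1/(-301/(-98) - 796) = 1/(-1/98*(-301) - 796) = 1/(43/14 - 796) = 1/(-11101/14) = -14/11101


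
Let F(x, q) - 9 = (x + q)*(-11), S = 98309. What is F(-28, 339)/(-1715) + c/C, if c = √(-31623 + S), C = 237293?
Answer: 3412/1715 + √66686/237293 ≈ 1.9906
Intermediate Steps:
F(x, q) = 9 - 11*q - 11*x (F(x, q) = 9 + (x + q)*(-11) = 9 + (q + x)*(-11) = 9 + (-11*q - 11*x) = 9 - 11*q - 11*x)
c = √66686 (c = √(-31623 + 98309) = √66686 ≈ 258.24)
F(-28, 339)/(-1715) + c/C = (9 - 11*339 - 11*(-28))/(-1715) + √66686/237293 = (9 - 3729 + 308)*(-1/1715) + √66686*(1/237293) = -3412*(-1/1715) + √66686/237293 = 3412/1715 + √66686/237293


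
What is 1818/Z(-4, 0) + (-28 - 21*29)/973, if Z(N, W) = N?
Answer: -126533/278 ≈ -455.15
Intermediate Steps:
1818/Z(-4, 0) + (-28 - 21*29)/973 = 1818/(-4) + (-28 - 21*29)/973 = 1818*(-1/4) + (-28 - 609)*(1/973) = -909/2 - 637*1/973 = -909/2 - 91/139 = -126533/278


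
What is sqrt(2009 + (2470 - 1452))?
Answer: sqrt(3027) ≈ 55.018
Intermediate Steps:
sqrt(2009 + (2470 - 1452)) = sqrt(2009 + 1018) = sqrt(3027)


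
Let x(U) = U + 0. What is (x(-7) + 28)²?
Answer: 441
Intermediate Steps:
x(U) = U
(x(-7) + 28)² = (-7 + 28)² = 21² = 441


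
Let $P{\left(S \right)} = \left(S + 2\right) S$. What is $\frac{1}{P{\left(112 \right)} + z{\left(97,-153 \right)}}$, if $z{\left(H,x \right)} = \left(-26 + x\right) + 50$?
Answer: $\frac{1}{12639} \approx 7.912 \cdot 10^{-5}$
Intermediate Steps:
$P{\left(S \right)} = S \left(2 + S\right)$ ($P{\left(S \right)} = \left(2 + S\right) S = S \left(2 + S\right)$)
$z{\left(H,x \right)} = 24 + x$
$\frac{1}{P{\left(112 \right)} + z{\left(97,-153 \right)}} = \frac{1}{112 \left(2 + 112\right) + \left(24 - 153\right)} = \frac{1}{112 \cdot 114 - 129} = \frac{1}{12768 - 129} = \frac{1}{12639}$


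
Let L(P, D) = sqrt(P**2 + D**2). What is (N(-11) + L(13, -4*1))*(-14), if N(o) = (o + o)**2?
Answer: -6776 - 14*sqrt(185) ≈ -6966.4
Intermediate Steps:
L(P, D) = sqrt(D**2 + P**2)
N(o) = 4*o**2 (N(o) = (2*o)**2 = 4*o**2)
(N(-11) + L(13, -4*1))*(-14) = (4*(-11)**2 + sqrt((-4*1)**2 + 13**2))*(-14) = (4*121 + sqrt((-4)**2 + 169))*(-14) = (484 + sqrt(16 + 169))*(-14) = (484 + sqrt(185))*(-14) = -6776 - 14*sqrt(185)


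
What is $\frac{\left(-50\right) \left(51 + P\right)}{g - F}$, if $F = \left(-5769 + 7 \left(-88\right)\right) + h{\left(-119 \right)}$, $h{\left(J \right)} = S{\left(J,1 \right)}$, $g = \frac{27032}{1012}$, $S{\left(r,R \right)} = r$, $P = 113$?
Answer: $- \frac{207460}{165227} \approx -1.2556$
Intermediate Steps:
$g = \frac{6758}{253}$ ($g = 27032 \cdot \frac{1}{1012} = \frac{6758}{253} \approx 26.711$)
$h{\left(J \right)} = J$
$F = -6504$ ($F = \left(-5769 + 7 \left(-88\right)\right) - 119 = \left(-5769 - 616\right) - 119 = -6385 - 119 = -6504$)
$\frac{\left(-50\right) \left(51 + P\right)}{g - F} = \frac{\left(-50\right) \left(51 + 113\right)}{\frac{6758}{253} - -6504} = \frac{\left(-50\right) 164}{\frac{6758}{253} + 6504} = - \frac{8200}{\frac{1652270}{253}} = \left(-8200\right) \frac{253}{1652270} = - \frac{207460}{165227}$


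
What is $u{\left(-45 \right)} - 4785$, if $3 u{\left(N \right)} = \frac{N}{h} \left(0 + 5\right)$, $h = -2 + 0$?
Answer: $- \frac{9495}{2} \approx -4747.5$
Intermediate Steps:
$h = -2$
$u{\left(N \right)} = - \frac{5 N}{6}$ ($u{\left(N \right)} = \frac{\frac{N}{-2} \left(0 + 5\right)}{3} = \frac{N \left(- \frac{1}{2}\right) 5}{3} = \frac{- \frac{N}{2} \cdot 5}{3} = \frac{\left(- \frac{5}{2}\right) N}{3} = - \frac{5 N}{6}$)
$u{\left(-45 \right)} - 4785 = \left(- \frac{5}{6}\right) \left(-45\right) - 4785 = \frac{75}{2} - 4785 = - \frac{9495}{2}$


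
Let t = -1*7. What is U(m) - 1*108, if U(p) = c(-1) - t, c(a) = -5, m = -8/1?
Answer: -106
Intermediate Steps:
m = -8 (m = -8*1 = -8)
t = -7
U(p) = 2 (U(p) = -5 - 1*(-7) = -5 + 7 = 2)
U(m) - 1*108 = 2 - 1*108 = 2 - 108 = -106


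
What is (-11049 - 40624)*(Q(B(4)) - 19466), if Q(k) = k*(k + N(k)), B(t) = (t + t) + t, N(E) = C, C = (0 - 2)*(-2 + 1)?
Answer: 997185554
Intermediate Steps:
C = 2 (C = -2*(-1) = 2)
N(E) = 2
B(t) = 3*t (B(t) = 2*t + t = 3*t)
Q(k) = k*(2 + k) (Q(k) = k*(k + 2) = k*(2 + k))
(-11049 - 40624)*(Q(B(4)) - 19466) = (-11049 - 40624)*((3*4)*(2 + 3*4) - 19466) = -51673*(12*(2 + 12) - 19466) = -51673*(12*14 - 19466) = -51673*(168 - 19466) = -51673*(-19298) = 997185554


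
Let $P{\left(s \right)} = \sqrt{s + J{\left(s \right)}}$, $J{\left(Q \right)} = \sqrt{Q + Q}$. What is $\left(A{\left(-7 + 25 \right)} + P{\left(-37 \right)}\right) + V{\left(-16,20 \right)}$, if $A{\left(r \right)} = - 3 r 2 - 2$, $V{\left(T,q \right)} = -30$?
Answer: $-140 + \sqrt{-37 + i \sqrt{74}} \approx -139.3 + 6.1232 i$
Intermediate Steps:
$J{\left(Q \right)} = \sqrt{2} \sqrt{Q}$ ($J{\left(Q \right)} = \sqrt{2 Q} = \sqrt{2} \sqrt{Q}$)
$P{\left(s \right)} = \sqrt{s + \sqrt{2} \sqrt{s}}$
$A{\left(r \right)} = -2 - 6 r$ ($A{\left(r \right)} = - 6 r - 2 = -2 - 6 r$)
$\left(A{\left(-7 + 25 \right)} + P{\left(-37 \right)}\right) + V{\left(-16,20 \right)} = \left(\left(-2 - 6 \left(-7 + 25\right)\right) + \sqrt{-37 + \sqrt{2} \sqrt{-37}}\right) - 30 = \left(\left(-2 - 108\right) + \sqrt{-37 + \sqrt{2} i \sqrt{37}}\right) - 30 = \left(\left(-2 - 108\right) + \sqrt{-37 + i \sqrt{74}}\right) - 30 = \left(-110 + \sqrt{-37 + i \sqrt{74}}\right) - 30 = -140 + \sqrt{-37 + i \sqrt{74}}$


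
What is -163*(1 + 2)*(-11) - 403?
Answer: 4976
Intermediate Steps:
-163*(1 + 2)*(-11) - 403 = -489*(-11) - 403 = -163*(-33) - 403 = 5379 - 403 = 4976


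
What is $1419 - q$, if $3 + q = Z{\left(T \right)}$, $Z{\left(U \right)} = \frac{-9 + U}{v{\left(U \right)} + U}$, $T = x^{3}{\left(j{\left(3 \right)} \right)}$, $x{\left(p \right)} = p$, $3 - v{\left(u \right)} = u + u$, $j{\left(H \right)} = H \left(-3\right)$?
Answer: $\frac{173607}{122} \approx 1423.0$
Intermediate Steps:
$j{\left(H \right)} = - 3 H$
$v{\left(u \right)} = 3 - 2 u$ ($v{\left(u \right)} = 3 - \left(u + u\right) = 3 - 2 u$)
$T = -729$ ($T = \left(\left(-3\right) 3\right)^{3} = \left(-9\right)^{3} = -729$)
$Z{\left(U \right)} = \frac{-9 + U}{3 - U}$ ($Z{\left(U \right)} = \frac{-9 + U}{\left(3 - 2 U\right) + U} = \frac{-9 + U}{3 - U}$)
$q = - \frac{489}{122}$ ($q = -3 + \frac{-9 - 729}{3 - -729} = -3 + \frac{1}{3 + 729} \left(-738\right) = -3 + \frac{1}{732} \left(-738\right) = -3 - \frac{123}{122} = - \frac{489}{122} \approx -4.0082$)
$1419 - q = 1419 - - \frac{489}{122} = 1419 + \frac{489}{122} = \frac{173607}{122}$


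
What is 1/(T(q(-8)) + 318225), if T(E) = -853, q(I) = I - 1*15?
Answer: 1/317372 ≈ 3.1509e-6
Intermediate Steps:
q(I) = -15 + I (q(I) = I - 15 = -15 + I)
1/(T(q(-8)) + 318225) = 1/(-853 + 318225) = 1/317372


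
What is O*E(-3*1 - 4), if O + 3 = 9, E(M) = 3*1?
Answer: 18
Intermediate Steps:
E(M) = 3
O = 6 (O = -3 + 9 = 6)
O*E(-3*1 - 4) = 6*3 = 18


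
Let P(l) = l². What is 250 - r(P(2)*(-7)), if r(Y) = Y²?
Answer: -534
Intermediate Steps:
250 - r(P(2)*(-7)) = 250 - (2²*(-7))² = 250 - (4*(-7))² = 250 - 1*(-28)² = 250 - 1*784 = 250 - 784 = -534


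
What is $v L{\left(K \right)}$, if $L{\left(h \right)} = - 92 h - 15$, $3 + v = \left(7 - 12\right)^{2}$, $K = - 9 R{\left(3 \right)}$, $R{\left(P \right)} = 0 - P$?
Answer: $-54978$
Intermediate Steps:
$R{\left(P \right)} = - P$
$K = 27$ ($K = - 9 \left(\left(-1\right) 3\right) = \left(-9\right) \left(-3\right) = 27$)
$v = 22$ ($v = -3 + \left(7 - 12\right)^{2} = -3 + \left(-5\right)^{2} = -3 + 25 = 22$)
$L{\left(h \right)} = -15 - 92 h$
$v L{\left(K \right)} = 22 \left(-15 - 2484\right) = 22 \left(-2499\right) = -54978$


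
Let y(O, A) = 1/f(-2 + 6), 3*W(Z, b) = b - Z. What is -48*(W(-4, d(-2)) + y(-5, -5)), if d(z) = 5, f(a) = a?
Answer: -156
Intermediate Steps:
W(Z, b) = -Z/3 + b/3 (W(Z, b) = (b - Z)/3 = -Z/3 + b/3)
y(O, A) = 1/4 (y(O, A) = 1/(-2 + 6) = 1/4)
-48*(W(-4, d(-2)) + y(-5, -5)) = -48*((-1/3*(-4) + (1/3)*5) + 1/4) = -48*((4/3 + 5/3) + 1/4) = -48*(3 + 1/4) = -48*13/4 = -156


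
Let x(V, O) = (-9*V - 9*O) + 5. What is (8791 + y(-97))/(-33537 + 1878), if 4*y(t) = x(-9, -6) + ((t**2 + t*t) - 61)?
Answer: -54061/126636 ≈ -0.42690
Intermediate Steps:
x(V, O) = 5 - 9*O - 9*V (x(V, O) = (-9*O - 9*V) + 5 = 5 - 9*O - 9*V)
y(t) = 79/4 + t**2/2 (y(t) = ((5 - 9*(-6) - 9*(-9)) + ((t**2 + t*t) - 61))/4 = ((5 + 54 + 81) + ((t**2 + t**2) - 61))/4 = (140 + (2*t**2 - 61))/4 = (140 + (-61 + 2*t**2))/4 = (79 + 2*t**2)/4 = 79/4 + t**2/2)
(8791 + y(-97))/(-33537 + 1878) = (8791 + (79/4 + (1/2)*(-97)**2))/(-33537 + 1878) = (8791 + (79/4 + (1/2)*9409))/(-31659) = (8791 + (79/4 + 9409/2))*(-1/31659) = (8791 + 18897/4)*(-1/31659) = (54061/4)*(-1/31659) = -54061/126636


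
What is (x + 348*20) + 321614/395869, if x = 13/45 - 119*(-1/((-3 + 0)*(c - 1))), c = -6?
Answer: 124106736322/17814105 ≈ 6966.8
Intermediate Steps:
x = 268/45 (x = 13/45 - 119*(-1/((-6 - 1)*(-3 + 0))) = 13*(1/45) - 119/((-(-21)*(-1))) = 13/45 - 119/((-7*3)) = 13/45 - 119/(-21) = 13/45 - 119*(-1/21) = 13/45 + 17/3 = 268/45 ≈ 5.9556)
(x + 348*20) + 321614/395869 = (268/45 + 348*20) + 321614/395869 = (268/45 + 6960) + 321614*(1/395869) = 313468/45 + 321614/395869 = 124106736322/17814105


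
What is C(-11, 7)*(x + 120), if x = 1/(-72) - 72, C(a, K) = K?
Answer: 24185/72 ≈ 335.90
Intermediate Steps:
x = -5185/72 (x = -1/72 - 72 = -5185/72 ≈ -72.014)
C(-11, 7)*(x + 120) = 7*(-5185/72 + 120) = 7*(3455/72) = 24185/72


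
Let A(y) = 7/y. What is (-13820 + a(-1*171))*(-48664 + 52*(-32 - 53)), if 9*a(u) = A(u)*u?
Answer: 6602216332/9 ≈ 7.3358e+8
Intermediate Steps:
a(u) = 7/9 (a(u) = ((7/u)*u)/9 = (1/9)*7 = 7/9)
(-13820 + a(-1*171))*(-48664 + 52*(-32 - 53)) = (-13820 + 7/9)*(-48664 + 52*(-32 - 53)) = -124373*(-48664 + 52*(-85))/9 = -124373*(-48664 - 4420)/9 = -124373/9*(-53084) = 6602216332/9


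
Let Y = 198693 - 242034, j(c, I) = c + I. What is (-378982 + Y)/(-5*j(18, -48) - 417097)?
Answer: 422323/416947 ≈ 1.0129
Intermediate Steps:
j(c, I) = I + c
Y = -43341
(-378982 + Y)/(-5*j(18, -48) - 417097) = (-378982 - 43341)/(-5*(-48 + 18) - 417097) = -422323/(-5*(-30) - 417097) = -422323/(150 - 417097) = -422323/(-416947) = -422323*(-1/416947) = 422323/416947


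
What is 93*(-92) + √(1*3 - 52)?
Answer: -8556 + 7*I ≈ -8556.0 + 7.0*I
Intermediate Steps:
93*(-92) + √(1*3 - 52) = -8556 + √(3 - 52) = -8556 + √(-49) = -8556 + 7*I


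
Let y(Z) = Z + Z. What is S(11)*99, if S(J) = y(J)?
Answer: 2178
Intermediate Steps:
y(Z) = 2*Z
S(J) = 2*J
S(11)*99 = (2*11)*99 = 22*99 = 2178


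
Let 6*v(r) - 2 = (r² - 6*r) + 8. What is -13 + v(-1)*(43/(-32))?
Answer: -3227/192 ≈ -16.807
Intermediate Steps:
v(r) = 5/3 - r + r²/6 (v(r) = ⅓ + ((r² - 6*r) + 8)/6 = ⅓ + (8 + r² - 6*r)/6 = ⅓ + (4/3 - r + r²/6) = 5/3 - r + r²/6)
-13 + v(-1)*(43/(-32)) = -13 + (5/3 - 1*(-1) + (⅙)*(-1)²)*(43/(-32)) = -13 + (5/3 + 1 + (⅙)*1)*(43*(-1/32)) = -13 + (5/3 + 1 + ⅙)*(-43/32) = -13 + (17/6)*(-43/32) = -13 - 731/192 = -3227/192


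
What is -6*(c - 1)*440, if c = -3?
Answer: 10560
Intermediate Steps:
-6*(c - 1)*440 = -6*(-3 - 1)*440 = -6*(-4)*440 = 24*440 = 10560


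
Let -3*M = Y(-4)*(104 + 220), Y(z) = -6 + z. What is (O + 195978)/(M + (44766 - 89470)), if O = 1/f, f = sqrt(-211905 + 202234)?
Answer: -97989/21812 + I*sqrt(9671)/421887704 ≈ -4.4924 + 2.331e-7*I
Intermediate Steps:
M = 1080 (M = -(-6 - 4)*(104 + 220)/3 = -(-10)*324/3 = -1/3*(-3240) = 1080)
f = I*sqrt(9671) (f = sqrt(-9671) = I*sqrt(9671) ≈ 98.341*I)
O = -I*sqrt(9671)/9671 (O = 1/(I*sqrt(9671)) = -I*sqrt(9671)/9671 ≈ -0.010169*I)
(O + 195978)/(M + (44766 - 89470)) = (-I*sqrt(9671)/9671 + 195978)/(1080 + (44766 - 89470)) = (195978 - I*sqrt(9671)/9671)/(1080 - 44704) = (195978 - I*sqrt(9671)/9671)/(-43624) = (195978 - I*sqrt(9671)/9671)*(-1/43624) = -97989/21812 + I*sqrt(9671)/421887704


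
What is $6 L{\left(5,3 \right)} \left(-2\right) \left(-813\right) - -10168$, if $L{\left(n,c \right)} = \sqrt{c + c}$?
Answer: $10168 + 9756 \sqrt{6} \approx 34065.0$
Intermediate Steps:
$L{\left(n,c \right)} = \sqrt{2} \sqrt{c}$ ($L{\left(n,c \right)} = \sqrt{2 c} = \sqrt{2} \sqrt{c}$)
$6 L{\left(5,3 \right)} \left(-2\right) \left(-813\right) - -10168 = 6 \sqrt{2} \sqrt{3} \left(-2\right) \left(-813\right) - -10168 = 6 \sqrt{6} \left(-2\right) \left(-813\right) + 10168 = - 12 \sqrt{6} \left(-813\right) + 10168 = 9756 \sqrt{6} + 10168 = 10168 + 9756 \sqrt{6}$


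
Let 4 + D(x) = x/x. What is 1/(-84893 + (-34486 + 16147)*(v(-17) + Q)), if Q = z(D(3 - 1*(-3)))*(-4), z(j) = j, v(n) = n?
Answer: 1/6802 ≈ 0.00014702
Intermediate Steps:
D(x) = -3 (D(x) = -4 + x/x = -4 + 1 = -3)
Q = 12 (Q = -3*(-4) = 12)
1/(-84893 + (-34486 + 16147)*(v(-17) + Q)) = 1/(-84893 + (-34486 + 16147)*(-17 + 12)) = 1/(-84893 - 18339*(-5)) = 1/(-84893 + 91695) = 1/6802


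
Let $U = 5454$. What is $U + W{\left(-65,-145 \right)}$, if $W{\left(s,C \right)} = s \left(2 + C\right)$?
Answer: $14749$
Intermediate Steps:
$U + W{\left(-65,-145 \right)} = 5454 - 65 \left(2 - 145\right) = 5454 - -9295 = 5454 + 9295 = 14749$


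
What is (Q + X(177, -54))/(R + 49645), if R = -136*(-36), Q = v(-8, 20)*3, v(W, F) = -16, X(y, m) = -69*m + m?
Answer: 3624/54541 ≈ 0.066445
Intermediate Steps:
X(y, m) = -68*m
Q = -48 (Q = -16*3 = -48)
R = 4896
(Q + X(177, -54))/(R + 49645) = (-48 - 68*(-54))/(4896 + 49645) = (-48 + 3672)/54541 = 3624*(1/54541) = 3624/54541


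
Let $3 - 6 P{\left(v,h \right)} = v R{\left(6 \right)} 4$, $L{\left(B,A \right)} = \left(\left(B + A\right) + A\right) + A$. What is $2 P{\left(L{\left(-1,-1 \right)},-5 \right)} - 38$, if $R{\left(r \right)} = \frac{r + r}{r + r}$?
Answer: $- \frac{95}{3} \approx -31.667$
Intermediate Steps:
$R{\left(r \right)} = 1$ ($R{\left(r \right)} = \frac{2 r}{2 r} = 2 r \frac{1}{2 r} = 1$)
$L{\left(B,A \right)} = B + 3 A$ ($L{\left(B,A \right)} = \left(\left(A + B\right) + A\right) + A = \left(B + 2 A\right) + A = B + 3 A$)
$P{\left(v,h \right)} = \frac{1}{2} - \frac{2 v}{3}$ ($P{\left(v,h \right)} = \frac{1}{2} - \frac{v 1 \cdot 4}{6} = \frac{1}{2} - \frac{v 4}{6} = \frac{1}{2} - \frac{4 v}{6} = \frac{1}{2} - \frac{2 v}{3}$)
$2 P{\left(L{\left(-1,-1 \right)},-5 \right)} - 38 = 2 \left(\frac{1}{2} - \frac{2 \left(-1 + 3 \left(-1\right)\right)}{3}\right) - 38 = 2 \left(\frac{1}{2} - \frac{2 \left(-1 - 3\right)}{3}\right) - 38 = 2 \left(\frac{1}{2} - - \frac{8}{3}\right) - 38 = 2 \left(\frac{1}{2} + \frac{8}{3}\right) - 38 = 2 \cdot \frac{19}{6} - 38 = \frac{19}{3} - 38 = - \frac{95}{3}$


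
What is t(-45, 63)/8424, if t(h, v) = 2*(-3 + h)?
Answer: -4/351 ≈ -0.011396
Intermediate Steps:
t(h, v) = -6 + 2*h
t(-45, 63)/8424 = (-6 + 2*(-45))/8424 = (-6 - 90)*(1/8424) = -96*1/8424 = -4/351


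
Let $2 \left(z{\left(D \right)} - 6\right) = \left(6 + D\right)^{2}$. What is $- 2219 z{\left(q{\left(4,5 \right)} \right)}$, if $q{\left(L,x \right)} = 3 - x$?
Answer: $-31066$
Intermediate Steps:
$z{\left(D \right)} = 6 + \frac{\left(6 + D\right)^{2}}{2}$
$- 2219 z{\left(q{\left(4,5 \right)} \right)} = - 2219 \left(6 + \frac{\left(6 + \left(3 - 5\right)\right)^{2}}{2}\right) = - 2219 \left(6 + \frac{\left(6 - 2\right)^{2}}{2}\right) = - 2219 \left(6 + \frac{4^{2}}{2}\right) = - 2219 \left(6 + \frac{1}{2} \cdot 16\right) = - 2219 \left(6 + 8\right) = \left(-2219\right) 14 = -31066$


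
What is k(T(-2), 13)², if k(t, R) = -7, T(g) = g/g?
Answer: 49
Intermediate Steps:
T(g) = 1
k(T(-2), 13)² = (-7)² = 49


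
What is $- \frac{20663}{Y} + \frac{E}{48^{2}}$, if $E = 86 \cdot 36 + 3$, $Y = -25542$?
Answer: $\frac{7042345}{3269376} \approx 2.154$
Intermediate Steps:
$E = 3099$ ($E = 3096 + 3 = 3099$)
$- \frac{20663}{Y} + \frac{E}{48^{2}} = - \frac{20663}{-25542} + \frac{3099}{48^{2}} = \left(-20663\right) \left(- \frac{1}{25542}\right) + \frac{3099}{2304} = \frac{20663}{25542} + 3099 \cdot \frac{1}{2304} = \frac{20663}{25542} + \frac{1033}{768} = \frac{7042345}{3269376}$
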